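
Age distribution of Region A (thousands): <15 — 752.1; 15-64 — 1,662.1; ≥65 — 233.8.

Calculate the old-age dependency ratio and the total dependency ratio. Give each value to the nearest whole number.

Old-age dependency ratio = 233.8 / 1,662.1 × 100 = 14
Total dependency ratio = (752.1 + 233.8) / 1,662.1 × 100 = 985.9 / 1,662.1 × 100 = 59

Old-age dependency ratio: 14
Total dependency ratio: 59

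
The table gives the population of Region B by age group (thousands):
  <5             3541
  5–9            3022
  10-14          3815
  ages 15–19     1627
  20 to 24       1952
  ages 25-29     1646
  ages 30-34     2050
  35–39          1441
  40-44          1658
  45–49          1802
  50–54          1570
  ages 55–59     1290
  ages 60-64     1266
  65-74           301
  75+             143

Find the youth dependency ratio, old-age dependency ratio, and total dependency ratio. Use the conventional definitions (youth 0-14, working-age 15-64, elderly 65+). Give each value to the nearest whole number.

0–14: 3541 + 3022 + 3815 = 10378
15–64: 1627 + 1952 + 1646 + 2050 + 1441 + 1658 + 1802 + 1570 + 1290 + 1266 = 16302
65+: 301 + 143 = 444
Youth dependency ratio = 10378 / 16302 × 100 = 64
Old-age dependency ratio = 444 / 16302 × 100 = 3
Total dependency ratio = (10378 + 444) / 16302 × 100 = 10822 / 16302 × 100 = 66

Youth dependency ratio: 64
Old-age dependency ratio: 3
Total dependency ratio: 66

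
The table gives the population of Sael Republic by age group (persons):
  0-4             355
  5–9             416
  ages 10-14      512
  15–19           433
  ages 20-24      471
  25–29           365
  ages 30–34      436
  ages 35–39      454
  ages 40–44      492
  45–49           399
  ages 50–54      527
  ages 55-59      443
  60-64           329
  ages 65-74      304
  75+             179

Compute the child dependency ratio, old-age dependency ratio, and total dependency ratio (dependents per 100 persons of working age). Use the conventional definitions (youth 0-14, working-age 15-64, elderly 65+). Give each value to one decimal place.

Youth dependency ratio: 29.5
Old-age dependency ratio: 11.1
Total dependency ratio: 40.6

0–14: 355 + 416 + 512 = 1283
15–64: 433 + 471 + 365 + 436 + 454 + 492 + 399 + 527 + 443 + 329 = 4349
65+: 304 + 179 = 483
Youth dependency ratio = 1283 / 4349 × 100 = 29.5
Old-age dependency ratio = 483 / 4349 × 100 = 11.1
Total dependency ratio = (1283 + 483) / 4349 × 100 = 1766 / 4349 × 100 = 40.6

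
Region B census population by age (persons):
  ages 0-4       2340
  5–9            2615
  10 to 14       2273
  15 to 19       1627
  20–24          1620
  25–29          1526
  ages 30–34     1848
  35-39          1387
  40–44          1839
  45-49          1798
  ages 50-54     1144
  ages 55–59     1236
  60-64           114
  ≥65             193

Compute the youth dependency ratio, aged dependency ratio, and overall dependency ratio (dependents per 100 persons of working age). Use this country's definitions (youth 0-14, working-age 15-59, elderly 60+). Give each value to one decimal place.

Youth dependency ratio: 51.5
Old-age dependency ratio: 2.2
Total dependency ratio: 53.7

0–14: 2340 + 2615 + 2273 = 7228
15–59: 1627 + 1620 + 1526 + 1848 + 1387 + 1839 + 1798 + 1144 + 1236 = 14025
60+: 114 + 193 = 307
Youth dependency ratio = 7228 / 14025 × 100 = 51.5
Old-age dependency ratio = 307 / 14025 × 100 = 2.2
Total dependency ratio = (7228 + 307) / 14025 × 100 = 7535 / 14025 × 100 = 53.7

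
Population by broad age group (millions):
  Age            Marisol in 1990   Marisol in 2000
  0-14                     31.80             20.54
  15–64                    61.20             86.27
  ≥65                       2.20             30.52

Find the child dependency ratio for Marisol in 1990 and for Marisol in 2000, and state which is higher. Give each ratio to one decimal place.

Marisol in 1990: 52.0
Marisol in 2000: 23.8
Higher: Marisol in 1990

Marisol in 1990: 31.80 / 61.20 × 100 = 52.0
Marisol in 2000: 20.54 / 86.27 × 100 = 23.8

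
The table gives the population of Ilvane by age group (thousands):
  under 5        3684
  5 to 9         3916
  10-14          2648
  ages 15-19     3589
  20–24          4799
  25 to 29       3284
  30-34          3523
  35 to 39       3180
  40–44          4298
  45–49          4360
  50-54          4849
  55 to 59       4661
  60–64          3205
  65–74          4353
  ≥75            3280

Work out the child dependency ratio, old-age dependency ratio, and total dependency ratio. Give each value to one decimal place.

Youth dependency ratio: 25.8
Old-age dependency ratio: 19.2
Total dependency ratio: 45.0

0–14: 3684 + 3916 + 2648 = 10248
15–64: 3589 + 4799 + 3284 + 3523 + 3180 + 4298 + 4360 + 4849 + 4661 + 3205 = 39748
65+: 4353 + 3280 = 7633
Youth dependency ratio = 10248 / 39748 × 100 = 25.8
Old-age dependency ratio = 7633 / 39748 × 100 = 19.2
Total dependency ratio = (10248 + 7633) / 39748 × 100 = 17881 / 39748 × 100 = 45.0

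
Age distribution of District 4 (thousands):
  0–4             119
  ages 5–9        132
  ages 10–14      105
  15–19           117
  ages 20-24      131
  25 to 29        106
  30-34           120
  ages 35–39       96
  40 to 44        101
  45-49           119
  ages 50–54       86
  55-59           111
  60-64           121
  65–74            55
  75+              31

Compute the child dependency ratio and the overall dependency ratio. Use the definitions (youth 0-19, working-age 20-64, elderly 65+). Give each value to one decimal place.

Youth dependency ratio: 47.7
Total dependency ratio: 56.4

0–19: 119 + 132 + 105 + 117 = 473
20–64: 131 + 106 + 120 + 96 + 101 + 119 + 86 + 111 + 121 = 991
65+: 55 + 31 = 86
Youth dependency ratio = 473 / 991 × 100 = 47.7
Total dependency ratio = (473 + 86) / 991 × 100 = 559 / 991 × 100 = 56.4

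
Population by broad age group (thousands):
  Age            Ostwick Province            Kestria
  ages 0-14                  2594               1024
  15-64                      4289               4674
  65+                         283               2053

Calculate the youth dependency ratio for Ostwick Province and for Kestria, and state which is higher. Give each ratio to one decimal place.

Ostwick Province: 2594 / 4289 × 100 = 60.5
Kestria: 1024 / 4674 × 100 = 21.9

Ostwick Province: 60.5
Kestria: 21.9
Higher: Ostwick Province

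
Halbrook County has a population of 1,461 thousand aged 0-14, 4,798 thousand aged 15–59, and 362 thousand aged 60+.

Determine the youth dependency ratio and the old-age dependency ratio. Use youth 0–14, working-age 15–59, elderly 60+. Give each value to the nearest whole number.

Youth dependency ratio: 30
Old-age dependency ratio: 8

Youth dependency ratio = 1,461 / 4,798 × 100 = 30
Old-age dependency ratio = 362 / 4,798 × 100 = 8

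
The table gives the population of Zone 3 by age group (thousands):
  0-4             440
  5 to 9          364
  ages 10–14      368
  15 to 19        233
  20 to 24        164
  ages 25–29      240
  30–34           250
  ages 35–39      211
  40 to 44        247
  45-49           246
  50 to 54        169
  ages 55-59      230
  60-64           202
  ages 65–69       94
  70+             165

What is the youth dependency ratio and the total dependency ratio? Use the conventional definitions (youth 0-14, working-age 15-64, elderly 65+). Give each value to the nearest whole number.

0–14: 440 + 364 + 368 = 1 172
15–64: 233 + 164 + 240 + 250 + 211 + 247 + 246 + 169 + 230 + 202 = 2 192
65+: 94 + 165 = 259
Youth dependency ratio = 1 172 / 2 192 × 100 = 53
Total dependency ratio = (1 172 + 259) / 2 192 × 100 = 1 431 / 2 192 × 100 = 65

Youth dependency ratio: 53
Total dependency ratio: 65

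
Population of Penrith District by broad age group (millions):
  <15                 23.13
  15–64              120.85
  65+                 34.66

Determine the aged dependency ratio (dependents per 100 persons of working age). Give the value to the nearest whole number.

Old-age dependency ratio: 29

Old-age dependency ratio = 34.66 / 120.85 × 100 = 29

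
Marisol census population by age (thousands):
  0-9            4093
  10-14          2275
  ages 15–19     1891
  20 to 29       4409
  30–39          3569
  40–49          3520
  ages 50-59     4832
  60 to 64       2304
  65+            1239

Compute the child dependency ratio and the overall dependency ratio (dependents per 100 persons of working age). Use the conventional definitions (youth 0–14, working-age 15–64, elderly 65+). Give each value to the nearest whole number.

0–14: 4093 + 2275 = 6368
15–64: 1891 + 4409 + 3569 + 3520 + 4832 + 2304 = 20525
65+: 1239
Youth dependency ratio = 6368 / 20525 × 100 = 31
Total dependency ratio = (6368 + 1239) / 20525 × 100 = 7607 / 20525 × 100 = 37

Youth dependency ratio: 31
Total dependency ratio: 37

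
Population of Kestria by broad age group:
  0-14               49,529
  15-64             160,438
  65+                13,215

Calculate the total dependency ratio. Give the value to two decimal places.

Total dependency ratio: 39.11

Total dependency ratio = (49,529 + 13,215) / 160,438 × 100 = 62,744 / 160,438 × 100 = 39.11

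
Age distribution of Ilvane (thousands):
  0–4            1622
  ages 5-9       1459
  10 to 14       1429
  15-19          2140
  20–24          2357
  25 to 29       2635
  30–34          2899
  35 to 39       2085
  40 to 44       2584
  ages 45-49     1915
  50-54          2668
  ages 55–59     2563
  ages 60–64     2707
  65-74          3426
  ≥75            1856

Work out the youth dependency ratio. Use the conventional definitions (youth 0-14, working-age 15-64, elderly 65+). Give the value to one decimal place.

Youth dependency ratio: 18.4

0–14: 1622 + 1459 + 1429 = 4510
15–64: 2140 + 2357 + 2635 + 2899 + 2085 + 2584 + 1915 + 2668 + 2563 + 2707 = 24553
65+: 3426 + 1856 = 5282
Youth dependency ratio = 4510 / 24553 × 100 = 18.4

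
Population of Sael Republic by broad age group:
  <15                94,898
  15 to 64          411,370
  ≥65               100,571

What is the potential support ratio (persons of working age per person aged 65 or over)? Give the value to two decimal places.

Potential support ratio: 4.09

Potential support ratio = 411,370 / 100,571 = 4.09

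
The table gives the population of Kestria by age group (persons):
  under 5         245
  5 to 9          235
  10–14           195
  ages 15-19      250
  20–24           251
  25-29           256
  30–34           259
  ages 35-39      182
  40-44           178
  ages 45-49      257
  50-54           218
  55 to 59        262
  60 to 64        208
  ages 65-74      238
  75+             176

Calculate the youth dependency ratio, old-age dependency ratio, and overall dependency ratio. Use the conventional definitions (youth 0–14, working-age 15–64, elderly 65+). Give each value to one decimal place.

Youth dependency ratio: 29.1
Old-age dependency ratio: 17.8
Total dependency ratio: 46.9

0–14: 245 + 235 + 195 = 675
15–64: 250 + 251 + 256 + 259 + 182 + 178 + 257 + 218 + 262 + 208 = 2321
65+: 238 + 176 = 414
Youth dependency ratio = 675 / 2321 × 100 = 29.1
Old-age dependency ratio = 414 / 2321 × 100 = 17.8
Total dependency ratio = (675 + 414) / 2321 × 100 = 1089 / 2321 × 100 = 46.9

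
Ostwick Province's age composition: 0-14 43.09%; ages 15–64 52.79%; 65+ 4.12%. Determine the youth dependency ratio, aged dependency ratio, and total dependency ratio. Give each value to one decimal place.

Youth dependency ratio = 43.09 / 52.79 × 100 = 81.6
Old-age dependency ratio = 4.12 / 52.79 × 100 = 7.8
Total dependency ratio = (43.09 + 4.12) / 52.79 × 100 = 47.21 / 52.79 × 100 = 89.4

Youth dependency ratio: 81.6
Old-age dependency ratio: 7.8
Total dependency ratio: 89.4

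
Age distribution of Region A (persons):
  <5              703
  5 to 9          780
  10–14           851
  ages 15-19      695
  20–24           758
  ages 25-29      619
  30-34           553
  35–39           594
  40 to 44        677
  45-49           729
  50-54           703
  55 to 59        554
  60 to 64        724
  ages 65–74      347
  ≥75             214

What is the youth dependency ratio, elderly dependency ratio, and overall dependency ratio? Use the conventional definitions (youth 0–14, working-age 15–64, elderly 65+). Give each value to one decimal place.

0–14: 703 + 780 + 851 = 2 334
15–64: 695 + 758 + 619 + 553 + 594 + 677 + 729 + 703 + 554 + 724 = 6 606
65+: 347 + 214 = 561
Youth dependency ratio = 2 334 / 6 606 × 100 = 35.3
Old-age dependency ratio = 561 / 6 606 × 100 = 8.5
Total dependency ratio = (2 334 + 561) / 6 606 × 100 = 2 895 / 6 606 × 100 = 43.8

Youth dependency ratio: 35.3
Old-age dependency ratio: 8.5
Total dependency ratio: 43.8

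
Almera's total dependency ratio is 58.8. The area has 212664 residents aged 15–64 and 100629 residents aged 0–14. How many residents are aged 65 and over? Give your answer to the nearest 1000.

Total dependency ratio = (youth + elderly) / working-age × 100
58.8 = (100629 + E) / 212664 × 100
⇒ 24000

Aged 65 and over: 24000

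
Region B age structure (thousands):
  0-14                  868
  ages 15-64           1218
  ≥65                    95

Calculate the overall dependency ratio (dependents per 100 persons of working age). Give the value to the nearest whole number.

Total dependency ratio: 79

Total dependency ratio = (868 + 95) / 1218 × 100 = 963 / 1218 × 100 = 79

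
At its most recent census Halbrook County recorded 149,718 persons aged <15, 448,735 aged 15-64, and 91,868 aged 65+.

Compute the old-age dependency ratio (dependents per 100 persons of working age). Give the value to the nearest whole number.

Old-age dependency ratio: 20

Old-age dependency ratio = 91,868 / 448,735 × 100 = 20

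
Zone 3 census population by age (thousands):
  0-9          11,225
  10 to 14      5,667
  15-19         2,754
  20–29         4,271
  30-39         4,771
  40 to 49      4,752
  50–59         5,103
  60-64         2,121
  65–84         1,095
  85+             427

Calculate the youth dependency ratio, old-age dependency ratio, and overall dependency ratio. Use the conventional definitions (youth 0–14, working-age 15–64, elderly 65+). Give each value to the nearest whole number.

Youth dependency ratio: 71
Old-age dependency ratio: 6
Total dependency ratio: 77

0–14: 11,225 + 5,667 = 16,892
15–64: 2,754 + 4,271 + 4,771 + 4,752 + 5,103 + 2,121 = 23,772
65+: 1,095 + 427 = 1,522
Youth dependency ratio = 16,892 / 23,772 × 100 = 71
Old-age dependency ratio = 1,522 / 23,772 × 100 = 6
Total dependency ratio = (16,892 + 1,522) / 23,772 × 100 = 18,414 / 23,772 × 100 = 77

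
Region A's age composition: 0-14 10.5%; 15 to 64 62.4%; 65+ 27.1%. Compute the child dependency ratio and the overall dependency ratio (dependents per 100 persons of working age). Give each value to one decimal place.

Youth dependency ratio = 10.5 / 62.4 × 100 = 16.8
Total dependency ratio = (10.5 + 27.1) / 62.4 × 100 = 37.6 / 62.4 × 100 = 60.3

Youth dependency ratio: 16.8
Total dependency ratio: 60.3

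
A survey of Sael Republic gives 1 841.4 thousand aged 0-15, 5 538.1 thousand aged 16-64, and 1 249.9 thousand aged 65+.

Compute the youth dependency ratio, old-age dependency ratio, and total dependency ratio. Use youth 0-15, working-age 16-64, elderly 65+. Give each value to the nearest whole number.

Youth dependency ratio = 1 841.4 / 5 538.1 × 100 = 33
Old-age dependency ratio = 1 249.9 / 5 538.1 × 100 = 23
Total dependency ratio = (1 841.4 + 1 249.9) / 5 538.1 × 100 = 3 091.3 / 5 538.1 × 100 = 56

Youth dependency ratio: 33
Old-age dependency ratio: 23
Total dependency ratio: 56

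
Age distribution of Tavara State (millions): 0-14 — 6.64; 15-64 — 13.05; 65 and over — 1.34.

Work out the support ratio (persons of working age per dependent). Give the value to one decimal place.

Support ratio = 13.05 / (6.64 + 1.34) = 13.05 / 7.98 = 1.6

Support ratio: 1.6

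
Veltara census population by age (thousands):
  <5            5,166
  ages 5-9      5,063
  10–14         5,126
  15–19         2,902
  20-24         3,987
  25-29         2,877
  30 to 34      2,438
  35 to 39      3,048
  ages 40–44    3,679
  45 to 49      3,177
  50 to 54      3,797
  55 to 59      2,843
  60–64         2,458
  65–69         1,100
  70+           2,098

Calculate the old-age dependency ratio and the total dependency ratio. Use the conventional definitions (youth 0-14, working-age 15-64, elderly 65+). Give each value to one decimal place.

Old-age dependency ratio: 10.2
Total dependency ratio: 59.5

0–14: 5,166 + 5,063 + 5,126 = 15,355
15–64: 2,902 + 3,987 + 2,877 + 2,438 + 3,048 + 3,679 + 3,177 + 3,797 + 2,843 + 2,458 = 31,206
65+: 1,100 + 2,098 = 3,198
Old-age dependency ratio = 3,198 / 31,206 × 100 = 10.2
Total dependency ratio = (15,355 + 3,198) / 31,206 × 100 = 18,553 / 31,206 × 100 = 59.5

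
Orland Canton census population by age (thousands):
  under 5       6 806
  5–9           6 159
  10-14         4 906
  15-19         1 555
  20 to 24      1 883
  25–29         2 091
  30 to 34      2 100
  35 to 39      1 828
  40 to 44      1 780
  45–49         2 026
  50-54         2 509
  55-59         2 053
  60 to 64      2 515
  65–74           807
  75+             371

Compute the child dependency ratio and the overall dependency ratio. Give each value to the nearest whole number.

Youth dependency ratio: 88
Total dependency ratio: 94

0–14: 6 806 + 6 159 + 4 906 = 17 871
15–64: 1 555 + 1 883 + 2 091 + 2 100 + 1 828 + 1 780 + 2 026 + 2 509 + 2 053 + 2 515 = 20 340
65+: 807 + 371 = 1 178
Youth dependency ratio = 17 871 / 20 340 × 100 = 88
Total dependency ratio = (17 871 + 1 178) / 20 340 × 100 = 19 049 / 20 340 × 100 = 94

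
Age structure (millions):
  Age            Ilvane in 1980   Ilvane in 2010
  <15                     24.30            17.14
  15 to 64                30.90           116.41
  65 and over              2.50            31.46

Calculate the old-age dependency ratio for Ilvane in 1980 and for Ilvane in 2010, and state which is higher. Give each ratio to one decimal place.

Ilvane in 1980: 8.1
Ilvane in 2010: 27.0
Higher: Ilvane in 2010

Ilvane in 1980: 2.50 / 30.90 × 100 = 8.1
Ilvane in 2010: 31.46 / 116.41 × 100 = 27.0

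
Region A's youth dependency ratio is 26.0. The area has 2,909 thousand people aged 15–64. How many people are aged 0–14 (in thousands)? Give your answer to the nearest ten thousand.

Aged 0–14: 760

Youth dependency ratio = youth / working-age × 100
26.0 = Y / 2,909 × 100
⇒ 760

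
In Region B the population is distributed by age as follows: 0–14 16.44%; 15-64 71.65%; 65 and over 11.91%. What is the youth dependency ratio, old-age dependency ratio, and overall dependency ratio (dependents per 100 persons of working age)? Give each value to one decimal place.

Youth dependency ratio: 22.9
Old-age dependency ratio: 16.6
Total dependency ratio: 39.6

Youth dependency ratio = 16.44 / 71.65 × 100 = 22.9
Old-age dependency ratio = 11.91 / 71.65 × 100 = 16.6
Total dependency ratio = (16.44 + 11.91) / 71.65 × 100 = 28.35 / 71.65 × 100 = 39.6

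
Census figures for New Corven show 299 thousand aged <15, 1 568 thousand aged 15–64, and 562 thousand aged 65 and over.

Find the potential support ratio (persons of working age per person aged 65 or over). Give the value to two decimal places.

Potential support ratio: 2.79

Potential support ratio = 1 568 / 562 = 2.79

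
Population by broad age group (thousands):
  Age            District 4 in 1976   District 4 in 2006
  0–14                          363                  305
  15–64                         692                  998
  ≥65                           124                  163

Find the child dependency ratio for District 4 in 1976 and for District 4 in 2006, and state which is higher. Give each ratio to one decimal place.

District 4 in 1976: 363 / 692 × 100 = 52.5
District 4 in 2006: 305 / 998 × 100 = 30.6

District 4 in 1976: 52.5
District 4 in 2006: 30.6
Higher: District 4 in 1976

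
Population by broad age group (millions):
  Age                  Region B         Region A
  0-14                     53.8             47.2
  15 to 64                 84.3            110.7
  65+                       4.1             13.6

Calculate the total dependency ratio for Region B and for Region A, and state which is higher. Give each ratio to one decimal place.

Region B: 68.7
Region A: 54.9
Higher: Region B

Region B: (53.8 + 4.1) / 84.3 × 100 = 57.9 / 84.3 × 100 = 68.7
Region A: (47.2 + 13.6) / 110.7 × 100 = 60.8 / 110.7 × 100 = 54.9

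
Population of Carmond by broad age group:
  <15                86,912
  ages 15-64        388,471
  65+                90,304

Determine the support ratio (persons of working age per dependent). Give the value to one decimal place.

Support ratio = 388,471 / (86,912 + 90,304) = 388,471 / 177,216 = 2.2

Support ratio: 2.2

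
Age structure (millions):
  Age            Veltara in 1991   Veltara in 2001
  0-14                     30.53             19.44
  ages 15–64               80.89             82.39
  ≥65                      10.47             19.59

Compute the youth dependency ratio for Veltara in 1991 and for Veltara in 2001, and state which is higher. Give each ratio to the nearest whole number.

Veltara in 1991: 38
Veltara in 2001: 24
Higher: Veltara in 1991

Veltara in 1991: 30.53 / 80.89 × 100 = 38
Veltara in 2001: 19.44 / 82.39 × 100 = 24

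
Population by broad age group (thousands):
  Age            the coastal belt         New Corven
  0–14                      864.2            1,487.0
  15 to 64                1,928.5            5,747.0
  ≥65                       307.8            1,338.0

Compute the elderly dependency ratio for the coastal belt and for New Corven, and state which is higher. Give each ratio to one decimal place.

the coastal belt: 16.0
New Corven: 23.3
Higher: New Corven

the coastal belt: 307.8 / 1,928.5 × 100 = 16.0
New Corven: 1,338.0 / 5,747.0 × 100 = 23.3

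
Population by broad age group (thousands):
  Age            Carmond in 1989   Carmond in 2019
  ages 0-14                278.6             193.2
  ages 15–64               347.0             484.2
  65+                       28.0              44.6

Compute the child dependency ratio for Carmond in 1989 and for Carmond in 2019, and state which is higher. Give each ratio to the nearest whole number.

Carmond in 1989: 80
Carmond in 2019: 40
Higher: Carmond in 1989

Carmond in 1989: 278.6 / 347.0 × 100 = 80
Carmond in 2019: 193.2 / 484.2 × 100 = 40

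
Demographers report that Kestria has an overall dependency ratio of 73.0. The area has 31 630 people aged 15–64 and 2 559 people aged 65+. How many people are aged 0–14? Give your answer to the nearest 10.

Total dependency ratio = (youth + elderly) / working-age × 100
73.0 = (Y + 2 559) / 31 630 × 100
⇒ 20 530

Aged 0–14: 20 530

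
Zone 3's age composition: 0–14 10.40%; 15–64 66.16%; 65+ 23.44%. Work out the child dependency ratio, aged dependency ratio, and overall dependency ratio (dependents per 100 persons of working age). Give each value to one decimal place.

Youth dependency ratio: 15.7
Old-age dependency ratio: 35.4
Total dependency ratio: 51.1

Youth dependency ratio = 10.40 / 66.16 × 100 = 15.7
Old-age dependency ratio = 23.44 / 66.16 × 100 = 35.4
Total dependency ratio = (10.40 + 23.44) / 66.16 × 100 = 33.84 / 66.16 × 100 = 51.1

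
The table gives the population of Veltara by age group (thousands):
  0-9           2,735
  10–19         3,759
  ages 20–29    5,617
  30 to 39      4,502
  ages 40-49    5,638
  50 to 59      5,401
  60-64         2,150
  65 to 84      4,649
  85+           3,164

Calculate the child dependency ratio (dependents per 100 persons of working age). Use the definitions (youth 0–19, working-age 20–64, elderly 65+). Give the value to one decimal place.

Youth dependency ratio: 27.9

0–19: 2,735 + 3,759 = 6,494
20–64: 5,617 + 4,502 + 5,638 + 5,401 + 2,150 = 23,308
65+: 4,649 + 3,164 = 7,813
Youth dependency ratio = 6,494 / 23,308 × 100 = 27.9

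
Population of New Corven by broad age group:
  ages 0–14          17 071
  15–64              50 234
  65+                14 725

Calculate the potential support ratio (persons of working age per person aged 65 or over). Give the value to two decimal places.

Potential support ratio: 3.41

Potential support ratio = 50 234 / 14 725 = 3.41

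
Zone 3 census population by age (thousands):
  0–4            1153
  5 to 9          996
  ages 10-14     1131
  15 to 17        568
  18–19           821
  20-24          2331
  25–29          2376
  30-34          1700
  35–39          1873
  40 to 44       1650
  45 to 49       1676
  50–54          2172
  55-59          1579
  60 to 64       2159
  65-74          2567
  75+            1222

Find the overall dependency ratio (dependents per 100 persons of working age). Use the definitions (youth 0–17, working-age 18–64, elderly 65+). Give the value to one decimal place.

0–17: 1153 + 996 + 1131 + 568 = 3848
18–64: 821 + 2331 + 2376 + 1700 + 1873 + 1650 + 1676 + 2172 + 1579 + 2159 = 18337
65+: 2567 + 1222 = 3789
Total dependency ratio = (3848 + 3789) / 18337 × 100 = 7637 / 18337 × 100 = 41.6

Total dependency ratio: 41.6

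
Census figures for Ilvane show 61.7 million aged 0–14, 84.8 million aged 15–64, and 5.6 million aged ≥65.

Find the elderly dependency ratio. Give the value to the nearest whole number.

Old-age dependency ratio = 5.6 / 84.8 × 100 = 7

Old-age dependency ratio: 7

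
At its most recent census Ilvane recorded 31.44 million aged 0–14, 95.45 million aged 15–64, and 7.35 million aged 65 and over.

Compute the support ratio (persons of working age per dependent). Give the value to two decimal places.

Support ratio = 95.45 / (31.44 + 7.35) = 95.45 / 38.79 = 2.46

Support ratio: 2.46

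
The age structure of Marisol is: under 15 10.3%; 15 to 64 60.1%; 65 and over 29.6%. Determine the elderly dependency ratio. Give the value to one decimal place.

Old-age dependency ratio: 49.3

Old-age dependency ratio = 29.6 / 60.1 × 100 = 49.3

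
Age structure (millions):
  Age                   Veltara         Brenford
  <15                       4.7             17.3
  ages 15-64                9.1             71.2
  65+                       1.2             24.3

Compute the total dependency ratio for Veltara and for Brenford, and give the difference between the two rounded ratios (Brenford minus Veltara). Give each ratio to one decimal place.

Veltara: 64.8
Brenford: 58.4
Difference: -6.4

Veltara: (4.7 + 1.2) / 9.1 × 100 = 5.9 / 9.1 × 100 = 64.8
Brenford: (17.3 + 24.3) / 71.2 × 100 = 41.6 / 71.2 × 100 = 58.4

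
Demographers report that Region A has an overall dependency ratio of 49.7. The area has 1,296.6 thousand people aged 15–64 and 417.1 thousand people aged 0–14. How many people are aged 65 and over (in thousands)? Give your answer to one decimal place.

Aged 65 and over: 227.3

Total dependency ratio = (youth + elderly) / working-age × 100
49.7 = (417.1 + E) / 1,296.6 × 100
⇒ 227.3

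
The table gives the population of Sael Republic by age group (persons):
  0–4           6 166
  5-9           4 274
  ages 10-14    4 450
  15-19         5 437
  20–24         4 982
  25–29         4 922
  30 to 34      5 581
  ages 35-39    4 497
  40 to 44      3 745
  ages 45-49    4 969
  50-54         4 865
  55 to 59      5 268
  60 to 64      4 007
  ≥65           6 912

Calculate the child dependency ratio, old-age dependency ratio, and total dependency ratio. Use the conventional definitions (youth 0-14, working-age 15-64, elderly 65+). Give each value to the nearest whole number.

0–14: 6 166 + 4 274 + 4 450 = 14 890
15–64: 5 437 + 4 982 + 4 922 + 5 581 + 4 497 + 3 745 + 4 969 + 4 865 + 5 268 + 4 007 = 48 273
65+: 6 912
Youth dependency ratio = 14 890 / 48 273 × 100 = 31
Old-age dependency ratio = 6 912 / 48 273 × 100 = 14
Total dependency ratio = (14 890 + 6 912) / 48 273 × 100 = 21 802 / 48 273 × 100 = 45

Youth dependency ratio: 31
Old-age dependency ratio: 14
Total dependency ratio: 45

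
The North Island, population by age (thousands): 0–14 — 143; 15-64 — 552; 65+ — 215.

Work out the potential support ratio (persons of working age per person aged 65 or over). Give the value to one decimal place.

Potential support ratio = 552 / 215 = 2.6

Potential support ratio: 2.6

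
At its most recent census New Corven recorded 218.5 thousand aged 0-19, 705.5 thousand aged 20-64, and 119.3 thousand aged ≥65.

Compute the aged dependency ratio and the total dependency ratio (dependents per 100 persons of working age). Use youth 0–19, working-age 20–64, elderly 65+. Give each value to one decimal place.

Old-age dependency ratio: 16.9
Total dependency ratio: 47.9

Old-age dependency ratio = 119.3 / 705.5 × 100 = 16.9
Total dependency ratio = (218.5 + 119.3) / 705.5 × 100 = 337.8 / 705.5 × 100 = 47.9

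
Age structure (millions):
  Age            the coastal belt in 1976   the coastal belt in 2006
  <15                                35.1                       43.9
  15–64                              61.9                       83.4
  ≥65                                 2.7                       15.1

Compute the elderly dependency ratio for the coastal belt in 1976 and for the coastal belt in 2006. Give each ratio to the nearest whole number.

the coastal belt in 1976: 2.7 / 61.9 × 100 = 4
the coastal belt in 2006: 15.1 / 83.4 × 100 = 18

the coastal belt in 1976: 4
the coastal belt in 2006: 18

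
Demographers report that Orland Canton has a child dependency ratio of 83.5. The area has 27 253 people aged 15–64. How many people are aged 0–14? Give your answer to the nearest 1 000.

Youth dependency ratio = youth / working-age × 100
83.5 = Y / 27 253 × 100
⇒ 23 000

Aged 0–14: 23 000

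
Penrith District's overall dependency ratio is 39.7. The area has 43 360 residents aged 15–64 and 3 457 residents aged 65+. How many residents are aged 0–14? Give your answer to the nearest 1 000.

Total dependency ratio = (youth + elderly) / working-age × 100
39.7 = (Y + 3 457) / 43 360 × 100
⇒ 14 000

Aged 0–14: 14 000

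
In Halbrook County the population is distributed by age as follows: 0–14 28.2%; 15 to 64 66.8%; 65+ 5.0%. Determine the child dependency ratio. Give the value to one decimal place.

Youth dependency ratio: 42.2

Youth dependency ratio = 28.2 / 66.8 × 100 = 42.2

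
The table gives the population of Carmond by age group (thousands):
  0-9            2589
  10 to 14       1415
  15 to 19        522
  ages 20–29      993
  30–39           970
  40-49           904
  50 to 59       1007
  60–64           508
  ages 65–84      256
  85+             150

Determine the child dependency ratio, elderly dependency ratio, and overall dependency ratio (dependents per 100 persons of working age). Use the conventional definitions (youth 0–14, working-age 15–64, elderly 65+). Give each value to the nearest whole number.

0–14: 2589 + 1415 = 4004
15–64: 522 + 993 + 970 + 904 + 1007 + 508 = 4904
65+: 256 + 150 = 406
Youth dependency ratio = 4004 / 4904 × 100 = 82
Old-age dependency ratio = 406 / 4904 × 100 = 8
Total dependency ratio = (4004 + 406) / 4904 × 100 = 4410 / 4904 × 100 = 90

Youth dependency ratio: 82
Old-age dependency ratio: 8
Total dependency ratio: 90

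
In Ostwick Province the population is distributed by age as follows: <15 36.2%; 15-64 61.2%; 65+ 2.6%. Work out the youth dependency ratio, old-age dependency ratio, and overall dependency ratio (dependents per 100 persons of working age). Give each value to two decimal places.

Youth dependency ratio: 59.15
Old-age dependency ratio: 4.25
Total dependency ratio: 63.40

Youth dependency ratio = 36.2 / 61.2 × 100 = 59.15
Old-age dependency ratio = 2.6 / 61.2 × 100 = 4.25
Total dependency ratio = (36.2 + 2.6) / 61.2 × 100 = 38.8 / 61.2 × 100 = 63.40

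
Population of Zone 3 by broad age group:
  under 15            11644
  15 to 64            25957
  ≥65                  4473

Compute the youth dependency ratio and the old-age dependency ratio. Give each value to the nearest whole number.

Youth dependency ratio = 11644 / 25957 × 100 = 45
Old-age dependency ratio = 4473 / 25957 × 100 = 17

Youth dependency ratio: 45
Old-age dependency ratio: 17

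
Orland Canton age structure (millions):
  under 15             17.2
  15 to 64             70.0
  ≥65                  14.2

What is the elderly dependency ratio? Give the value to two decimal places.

Old-age dependency ratio: 20.29

Old-age dependency ratio = 14.2 / 70.0 × 100 = 20.29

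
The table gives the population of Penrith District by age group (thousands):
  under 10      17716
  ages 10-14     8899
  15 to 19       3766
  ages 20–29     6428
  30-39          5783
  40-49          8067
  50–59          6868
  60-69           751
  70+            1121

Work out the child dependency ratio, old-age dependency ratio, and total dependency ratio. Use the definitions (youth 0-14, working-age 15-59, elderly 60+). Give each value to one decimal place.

0–14: 17716 + 8899 = 26615
15–59: 3766 + 6428 + 5783 + 8067 + 6868 = 30912
60+: 751 + 1121 = 1872
Youth dependency ratio = 26615 / 30912 × 100 = 86.1
Old-age dependency ratio = 1872 / 30912 × 100 = 6.1
Total dependency ratio = (26615 + 1872) / 30912 × 100 = 28487 / 30912 × 100 = 92.2

Youth dependency ratio: 86.1
Old-age dependency ratio: 6.1
Total dependency ratio: 92.2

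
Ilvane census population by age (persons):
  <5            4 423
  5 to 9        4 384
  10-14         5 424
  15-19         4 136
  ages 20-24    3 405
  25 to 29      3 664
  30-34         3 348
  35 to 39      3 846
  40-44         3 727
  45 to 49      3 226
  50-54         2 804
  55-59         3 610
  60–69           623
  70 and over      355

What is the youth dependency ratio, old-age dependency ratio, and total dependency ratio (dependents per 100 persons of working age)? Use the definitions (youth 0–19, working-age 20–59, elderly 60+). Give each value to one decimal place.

0–19: 4 423 + 4 384 + 5 424 + 4 136 = 18 367
20–59: 3 405 + 3 664 + 3 348 + 3 846 + 3 727 + 3 226 + 2 804 + 3 610 = 27 630
60+: 623 + 355 = 978
Youth dependency ratio = 18 367 / 27 630 × 100 = 66.5
Old-age dependency ratio = 978 / 27 630 × 100 = 3.5
Total dependency ratio = (18 367 + 978) / 27 630 × 100 = 19 345 / 27 630 × 100 = 70.0

Youth dependency ratio: 66.5
Old-age dependency ratio: 3.5
Total dependency ratio: 70.0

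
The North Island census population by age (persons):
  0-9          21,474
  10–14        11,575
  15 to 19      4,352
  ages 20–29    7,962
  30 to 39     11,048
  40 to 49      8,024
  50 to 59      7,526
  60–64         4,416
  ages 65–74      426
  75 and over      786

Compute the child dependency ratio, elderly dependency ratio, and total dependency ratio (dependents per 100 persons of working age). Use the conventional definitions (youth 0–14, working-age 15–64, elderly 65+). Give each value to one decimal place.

Youth dependency ratio: 76.3
Old-age dependency ratio: 2.8
Total dependency ratio: 79.1

0–14: 21,474 + 11,575 = 33,049
15–64: 4,352 + 7,962 + 11,048 + 8,024 + 7,526 + 4,416 = 43,328
65+: 426 + 786 = 1,212
Youth dependency ratio = 33,049 / 43,328 × 100 = 76.3
Old-age dependency ratio = 1,212 / 43,328 × 100 = 2.8
Total dependency ratio = (33,049 + 1,212) / 43,328 × 100 = 34,261 / 43,328 × 100 = 79.1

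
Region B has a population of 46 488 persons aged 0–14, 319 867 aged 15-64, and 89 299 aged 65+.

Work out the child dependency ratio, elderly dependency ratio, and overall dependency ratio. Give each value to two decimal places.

Youth dependency ratio: 14.53
Old-age dependency ratio: 27.92
Total dependency ratio: 42.45

Youth dependency ratio = 46 488 / 319 867 × 100 = 14.53
Old-age dependency ratio = 89 299 / 319 867 × 100 = 27.92
Total dependency ratio = (46 488 + 89 299) / 319 867 × 100 = 135 787 / 319 867 × 100 = 42.45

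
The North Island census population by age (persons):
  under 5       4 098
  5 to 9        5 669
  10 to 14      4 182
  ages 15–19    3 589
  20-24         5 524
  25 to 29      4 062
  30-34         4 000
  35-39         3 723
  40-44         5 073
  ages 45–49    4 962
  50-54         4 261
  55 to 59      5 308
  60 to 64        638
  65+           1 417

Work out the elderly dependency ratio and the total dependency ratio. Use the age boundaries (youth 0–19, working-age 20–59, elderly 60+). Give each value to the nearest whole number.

Old-age dependency ratio: 6
Total dependency ratio: 53

0–19: 4 098 + 5 669 + 4 182 + 3 589 = 17 538
20–59: 5 524 + 4 062 + 4 000 + 3 723 + 5 073 + 4 962 + 4 261 + 5 308 = 36 913
60+: 638 + 1 417 = 2 055
Old-age dependency ratio = 2 055 / 36 913 × 100 = 6
Total dependency ratio = (17 538 + 2 055) / 36 913 × 100 = 19 593 / 36 913 × 100 = 53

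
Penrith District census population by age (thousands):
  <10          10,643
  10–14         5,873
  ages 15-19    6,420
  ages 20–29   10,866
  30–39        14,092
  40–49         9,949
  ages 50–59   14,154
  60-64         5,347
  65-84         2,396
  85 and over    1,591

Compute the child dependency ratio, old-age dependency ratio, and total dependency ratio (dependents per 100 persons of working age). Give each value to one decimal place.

Youth dependency ratio: 27.2
Old-age dependency ratio: 6.6
Total dependency ratio: 33.7

0–14: 10,643 + 5,873 = 16,516
15–64: 6,420 + 10,866 + 14,092 + 9,949 + 14,154 + 5,347 = 60,828
65+: 2,396 + 1,591 = 3,987
Youth dependency ratio = 16,516 / 60,828 × 100 = 27.2
Old-age dependency ratio = 3,987 / 60,828 × 100 = 6.6
Total dependency ratio = (16,516 + 3,987) / 60,828 × 100 = 20,503 / 60,828 × 100 = 33.7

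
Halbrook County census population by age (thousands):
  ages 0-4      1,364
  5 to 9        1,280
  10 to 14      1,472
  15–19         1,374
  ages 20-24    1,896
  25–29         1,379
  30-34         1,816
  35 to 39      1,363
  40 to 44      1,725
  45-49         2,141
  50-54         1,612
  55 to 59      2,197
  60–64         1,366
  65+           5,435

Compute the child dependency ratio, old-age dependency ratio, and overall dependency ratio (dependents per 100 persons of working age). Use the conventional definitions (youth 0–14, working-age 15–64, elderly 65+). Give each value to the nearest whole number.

0–14: 1,364 + 1,280 + 1,472 = 4,116
15–64: 1,374 + 1,896 + 1,379 + 1,816 + 1,363 + 1,725 + 2,141 + 1,612 + 2,197 + 1,366 = 16,869
65+: 5,435
Youth dependency ratio = 4,116 / 16,869 × 100 = 24
Old-age dependency ratio = 5,435 / 16,869 × 100 = 32
Total dependency ratio = (4,116 + 5,435) / 16,869 × 100 = 9,551 / 16,869 × 100 = 57

Youth dependency ratio: 24
Old-age dependency ratio: 32
Total dependency ratio: 57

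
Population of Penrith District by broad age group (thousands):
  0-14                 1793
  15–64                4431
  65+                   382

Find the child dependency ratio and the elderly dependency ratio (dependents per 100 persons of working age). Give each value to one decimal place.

Youth dependency ratio = 1793 / 4431 × 100 = 40.5
Old-age dependency ratio = 382 / 4431 × 100 = 8.6

Youth dependency ratio: 40.5
Old-age dependency ratio: 8.6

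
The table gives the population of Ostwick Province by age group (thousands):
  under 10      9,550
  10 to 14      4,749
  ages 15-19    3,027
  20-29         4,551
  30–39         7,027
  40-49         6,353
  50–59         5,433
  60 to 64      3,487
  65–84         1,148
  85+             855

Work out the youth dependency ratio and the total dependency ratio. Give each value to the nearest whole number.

0–14: 9,550 + 4,749 = 14,299
15–64: 3,027 + 4,551 + 7,027 + 6,353 + 5,433 + 3,487 = 29,878
65+: 1,148 + 855 = 2,003
Youth dependency ratio = 14,299 / 29,878 × 100 = 48
Total dependency ratio = (14,299 + 2,003) / 29,878 × 100 = 16,302 / 29,878 × 100 = 55

Youth dependency ratio: 48
Total dependency ratio: 55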